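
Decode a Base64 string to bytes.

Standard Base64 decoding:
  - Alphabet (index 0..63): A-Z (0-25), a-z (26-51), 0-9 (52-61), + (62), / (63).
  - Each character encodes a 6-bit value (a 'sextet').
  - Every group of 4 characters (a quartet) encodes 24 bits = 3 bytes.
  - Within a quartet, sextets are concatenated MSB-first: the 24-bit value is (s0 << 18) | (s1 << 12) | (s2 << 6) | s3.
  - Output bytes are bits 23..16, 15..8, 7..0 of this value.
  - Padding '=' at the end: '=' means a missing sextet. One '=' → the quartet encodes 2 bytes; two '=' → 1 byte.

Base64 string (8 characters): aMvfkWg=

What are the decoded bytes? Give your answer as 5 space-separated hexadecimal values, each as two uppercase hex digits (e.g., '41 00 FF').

After char 0 ('a'=26): chars_in_quartet=1 acc=0x1A bytes_emitted=0
After char 1 ('M'=12): chars_in_quartet=2 acc=0x68C bytes_emitted=0
After char 2 ('v'=47): chars_in_quartet=3 acc=0x1A32F bytes_emitted=0
After char 3 ('f'=31): chars_in_quartet=4 acc=0x68CBDF -> emit 68 CB DF, reset; bytes_emitted=3
After char 4 ('k'=36): chars_in_quartet=1 acc=0x24 bytes_emitted=3
After char 5 ('W'=22): chars_in_quartet=2 acc=0x916 bytes_emitted=3
After char 6 ('g'=32): chars_in_quartet=3 acc=0x245A0 bytes_emitted=3
Padding '=': partial quartet acc=0x245A0 -> emit 91 68; bytes_emitted=5

Answer: 68 CB DF 91 68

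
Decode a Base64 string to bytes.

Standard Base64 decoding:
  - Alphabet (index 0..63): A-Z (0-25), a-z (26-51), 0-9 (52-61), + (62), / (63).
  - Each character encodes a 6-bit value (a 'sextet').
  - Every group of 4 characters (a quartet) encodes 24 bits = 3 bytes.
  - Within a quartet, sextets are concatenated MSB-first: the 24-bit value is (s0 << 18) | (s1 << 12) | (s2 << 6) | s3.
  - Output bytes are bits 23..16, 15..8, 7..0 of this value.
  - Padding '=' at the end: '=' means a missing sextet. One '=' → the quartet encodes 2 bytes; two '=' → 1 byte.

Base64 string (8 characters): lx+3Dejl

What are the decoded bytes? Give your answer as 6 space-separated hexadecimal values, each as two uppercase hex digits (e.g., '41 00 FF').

Answer: 97 1F B7 0D E8 E5

Derivation:
After char 0 ('l'=37): chars_in_quartet=1 acc=0x25 bytes_emitted=0
After char 1 ('x'=49): chars_in_quartet=2 acc=0x971 bytes_emitted=0
After char 2 ('+'=62): chars_in_quartet=3 acc=0x25C7E bytes_emitted=0
After char 3 ('3'=55): chars_in_quartet=4 acc=0x971FB7 -> emit 97 1F B7, reset; bytes_emitted=3
After char 4 ('D'=3): chars_in_quartet=1 acc=0x3 bytes_emitted=3
After char 5 ('e'=30): chars_in_quartet=2 acc=0xDE bytes_emitted=3
After char 6 ('j'=35): chars_in_quartet=3 acc=0x37A3 bytes_emitted=3
After char 7 ('l'=37): chars_in_quartet=4 acc=0xDE8E5 -> emit 0D E8 E5, reset; bytes_emitted=6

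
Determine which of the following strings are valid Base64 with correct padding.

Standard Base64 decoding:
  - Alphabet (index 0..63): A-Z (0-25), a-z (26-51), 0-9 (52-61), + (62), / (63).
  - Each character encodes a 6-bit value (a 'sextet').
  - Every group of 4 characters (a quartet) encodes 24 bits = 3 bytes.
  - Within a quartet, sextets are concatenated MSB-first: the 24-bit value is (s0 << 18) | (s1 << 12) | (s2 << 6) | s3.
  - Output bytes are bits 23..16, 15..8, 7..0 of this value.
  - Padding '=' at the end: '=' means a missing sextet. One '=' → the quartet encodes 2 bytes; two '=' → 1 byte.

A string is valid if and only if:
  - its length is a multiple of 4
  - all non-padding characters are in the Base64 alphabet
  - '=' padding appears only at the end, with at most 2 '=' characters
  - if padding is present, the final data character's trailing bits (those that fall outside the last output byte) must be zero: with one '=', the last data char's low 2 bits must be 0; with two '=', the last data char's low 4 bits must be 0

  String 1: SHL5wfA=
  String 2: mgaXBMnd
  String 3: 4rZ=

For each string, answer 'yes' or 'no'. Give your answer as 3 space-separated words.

Answer: yes yes no

Derivation:
String 1: 'SHL5wfA=' → valid
String 2: 'mgaXBMnd' → valid
String 3: '4rZ=' → invalid (bad trailing bits)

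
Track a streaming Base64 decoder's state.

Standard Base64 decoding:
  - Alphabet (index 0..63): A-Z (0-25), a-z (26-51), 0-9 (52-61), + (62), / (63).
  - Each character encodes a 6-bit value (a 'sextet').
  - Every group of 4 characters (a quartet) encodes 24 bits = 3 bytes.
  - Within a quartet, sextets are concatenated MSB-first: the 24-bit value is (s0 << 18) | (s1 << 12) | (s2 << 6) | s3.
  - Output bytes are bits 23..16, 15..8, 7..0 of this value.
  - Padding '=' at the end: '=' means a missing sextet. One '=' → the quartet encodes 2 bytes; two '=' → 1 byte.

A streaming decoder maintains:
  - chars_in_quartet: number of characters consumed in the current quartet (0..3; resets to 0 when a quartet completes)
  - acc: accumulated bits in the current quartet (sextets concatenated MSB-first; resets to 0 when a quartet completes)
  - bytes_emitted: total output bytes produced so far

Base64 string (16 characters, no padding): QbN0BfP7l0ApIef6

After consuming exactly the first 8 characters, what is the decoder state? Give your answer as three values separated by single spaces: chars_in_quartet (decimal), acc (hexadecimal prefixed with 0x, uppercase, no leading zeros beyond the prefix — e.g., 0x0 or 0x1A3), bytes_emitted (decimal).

Answer: 0 0x0 6

Derivation:
After char 0 ('Q'=16): chars_in_quartet=1 acc=0x10 bytes_emitted=0
After char 1 ('b'=27): chars_in_quartet=2 acc=0x41B bytes_emitted=0
After char 2 ('N'=13): chars_in_quartet=3 acc=0x106CD bytes_emitted=0
After char 3 ('0'=52): chars_in_quartet=4 acc=0x41B374 -> emit 41 B3 74, reset; bytes_emitted=3
After char 4 ('B'=1): chars_in_quartet=1 acc=0x1 bytes_emitted=3
After char 5 ('f'=31): chars_in_quartet=2 acc=0x5F bytes_emitted=3
After char 6 ('P'=15): chars_in_quartet=3 acc=0x17CF bytes_emitted=3
After char 7 ('7'=59): chars_in_quartet=4 acc=0x5F3FB -> emit 05 F3 FB, reset; bytes_emitted=6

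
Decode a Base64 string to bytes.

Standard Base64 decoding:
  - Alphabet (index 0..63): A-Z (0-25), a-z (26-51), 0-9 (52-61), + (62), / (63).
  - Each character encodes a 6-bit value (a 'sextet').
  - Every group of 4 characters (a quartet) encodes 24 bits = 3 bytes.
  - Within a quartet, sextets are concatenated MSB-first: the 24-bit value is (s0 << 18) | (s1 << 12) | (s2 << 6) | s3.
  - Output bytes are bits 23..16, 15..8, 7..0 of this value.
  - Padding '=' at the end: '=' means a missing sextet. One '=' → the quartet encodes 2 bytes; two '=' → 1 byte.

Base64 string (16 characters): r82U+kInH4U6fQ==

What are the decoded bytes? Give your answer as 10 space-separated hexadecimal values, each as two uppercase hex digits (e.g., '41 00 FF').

After char 0 ('r'=43): chars_in_quartet=1 acc=0x2B bytes_emitted=0
After char 1 ('8'=60): chars_in_quartet=2 acc=0xAFC bytes_emitted=0
After char 2 ('2'=54): chars_in_quartet=3 acc=0x2BF36 bytes_emitted=0
After char 3 ('U'=20): chars_in_quartet=4 acc=0xAFCD94 -> emit AF CD 94, reset; bytes_emitted=3
After char 4 ('+'=62): chars_in_quartet=1 acc=0x3E bytes_emitted=3
After char 5 ('k'=36): chars_in_quartet=2 acc=0xFA4 bytes_emitted=3
After char 6 ('I'=8): chars_in_quartet=3 acc=0x3E908 bytes_emitted=3
After char 7 ('n'=39): chars_in_quartet=4 acc=0xFA4227 -> emit FA 42 27, reset; bytes_emitted=6
After char 8 ('H'=7): chars_in_quartet=1 acc=0x7 bytes_emitted=6
After char 9 ('4'=56): chars_in_quartet=2 acc=0x1F8 bytes_emitted=6
After char 10 ('U'=20): chars_in_quartet=3 acc=0x7E14 bytes_emitted=6
After char 11 ('6'=58): chars_in_quartet=4 acc=0x1F853A -> emit 1F 85 3A, reset; bytes_emitted=9
After char 12 ('f'=31): chars_in_quartet=1 acc=0x1F bytes_emitted=9
After char 13 ('Q'=16): chars_in_quartet=2 acc=0x7D0 bytes_emitted=9
Padding '==': partial quartet acc=0x7D0 -> emit 7D; bytes_emitted=10

Answer: AF CD 94 FA 42 27 1F 85 3A 7D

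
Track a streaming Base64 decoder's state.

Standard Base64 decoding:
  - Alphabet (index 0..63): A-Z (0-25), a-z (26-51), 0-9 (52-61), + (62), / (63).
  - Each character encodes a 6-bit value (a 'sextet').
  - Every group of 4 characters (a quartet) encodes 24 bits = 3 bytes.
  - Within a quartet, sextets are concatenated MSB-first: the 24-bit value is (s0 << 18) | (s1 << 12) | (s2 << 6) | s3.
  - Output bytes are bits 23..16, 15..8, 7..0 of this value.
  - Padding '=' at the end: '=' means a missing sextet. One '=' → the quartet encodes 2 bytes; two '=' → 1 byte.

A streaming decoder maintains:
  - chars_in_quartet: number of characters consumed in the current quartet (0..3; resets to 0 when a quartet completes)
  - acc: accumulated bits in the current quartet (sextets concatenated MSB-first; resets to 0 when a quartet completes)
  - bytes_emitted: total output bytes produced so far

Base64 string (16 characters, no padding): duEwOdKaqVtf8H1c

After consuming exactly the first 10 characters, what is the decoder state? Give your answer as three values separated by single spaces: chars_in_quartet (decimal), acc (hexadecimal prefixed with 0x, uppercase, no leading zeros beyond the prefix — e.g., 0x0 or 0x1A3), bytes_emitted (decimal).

After char 0 ('d'=29): chars_in_quartet=1 acc=0x1D bytes_emitted=0
After char 1 ('u'=46): chars_in_quartet=2 acc=0x76E bytes_emitted=0
After char 2 ('E'=4): chars_in_quartet=3 acc=0x1DB84 bytes_emitted=0
After char 3 ('w'=48): chars_in_quartet=4 acc=0x76E130 -> emit 76 E1 30, reset; bytes_emitted=3
After char 4 ('O'=14): chars_in_quartet=1 acc=0xE bytes_emitted=3
After char 5 ('d'=29): chars_in_quartet=2 acc=0x39D bytes_emitted=3
After char 6 ('K'=10): chars_in_quartet=3 acc=0xE74A bytes_emitted=3
After char 7 ('a'=26): chars_in_quartet=4 acc=0x39D29A -> emit 39 D2 9A, reset; bytes_emitted=6
After char 8 ('q'=42): chars_in_quartet=1 acc=0x2A bytes_emitted=6
After char 9 ('V'=21): chars_in_quartet=2 acc=0xA95 bytes_emitted=6

Answer: 2 0xA95 6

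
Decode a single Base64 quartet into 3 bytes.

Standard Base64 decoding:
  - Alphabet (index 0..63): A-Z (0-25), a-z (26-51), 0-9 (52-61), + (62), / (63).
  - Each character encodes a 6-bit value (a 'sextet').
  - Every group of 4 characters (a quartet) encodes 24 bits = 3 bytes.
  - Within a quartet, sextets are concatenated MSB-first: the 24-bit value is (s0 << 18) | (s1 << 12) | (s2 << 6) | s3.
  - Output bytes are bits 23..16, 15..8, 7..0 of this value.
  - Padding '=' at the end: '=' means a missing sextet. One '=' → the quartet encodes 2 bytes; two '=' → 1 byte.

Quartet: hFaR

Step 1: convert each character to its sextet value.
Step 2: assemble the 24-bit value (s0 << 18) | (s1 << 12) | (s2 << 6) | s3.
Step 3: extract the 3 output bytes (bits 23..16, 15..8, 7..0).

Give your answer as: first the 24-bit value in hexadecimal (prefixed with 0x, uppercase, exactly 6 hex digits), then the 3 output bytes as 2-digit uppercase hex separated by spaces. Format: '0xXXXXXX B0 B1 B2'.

Sextets: h=33, F=5, a=26, R=17
24-bit: (33<<18) | (5<<12) | (26<<6) | 17
      = 0x840000 | 0x005000 | 0x000680 | 0x000011
      = 0x845691
Bytes: (v>>16)&0xFF=84, (v>>8)&0xFF=56, v&0xFF=91

Answer: 0x845691 84 56 91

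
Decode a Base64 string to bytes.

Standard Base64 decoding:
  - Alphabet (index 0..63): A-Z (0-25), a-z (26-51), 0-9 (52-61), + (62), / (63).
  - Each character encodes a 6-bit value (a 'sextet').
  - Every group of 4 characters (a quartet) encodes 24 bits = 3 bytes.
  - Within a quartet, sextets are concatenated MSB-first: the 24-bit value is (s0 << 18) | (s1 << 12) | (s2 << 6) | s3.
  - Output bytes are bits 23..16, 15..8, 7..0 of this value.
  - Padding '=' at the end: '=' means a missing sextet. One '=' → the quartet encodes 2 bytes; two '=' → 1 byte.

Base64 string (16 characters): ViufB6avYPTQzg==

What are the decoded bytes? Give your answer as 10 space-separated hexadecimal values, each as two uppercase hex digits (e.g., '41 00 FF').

Answer: 56 2B 9F 07 A6 AF 60 F4 D0 CE

Derivation:
After char 0 ('V'=21): chars_in_quartet=1 acc=0x15 bytes_emitted=0
After char 1 ('i'=34): chars_in_quartet=2 acc=0x562 bytes_emitted=0
After char 2 ('u'=46): chars_in_quartet=3 acc=0x158AE bytes_emitted=0
After char 3 ('f'=31): chars_in_quartet=4 acc=0x562B9F -> emit 56 2B 9F, reset; bytes_emitted=3
After char 4 ('B'=1): chars_in_quartet=1 acc=0x1 bytes_emitted=3
After char 5 ('6'=58): chars_in_quartet=2 acc=0x7A bytes_emitted=3
After char 6 ('a'=26): chars_in_quartet=3 acc=0x1E9A bytes_emitted=3
After char 7 ('v'=47): chars_in_quartet=4 acc=0x7A6AF -> emit 07 A6 AF, reset; bytes_emitted=6
After char 8 ('Y'=24): chars_in_quartet=1 acc=0x18 bytes_emitted=6
After char 9 ('P'=15): chars_in_quartet=2 acc=0x60F bytes_emitted=6
After char 10 ('T'=19): chars_in_quartet=3 acc=0x183D3 bytes_emitted=6
After char 11 ('Q'=16): chars_in_quartet=4 acc=0x60F4D0 -> emit 60 F4 D0, reset; bytes_emitted=9
After char 12 ('z'=51): chars_in_quartet=1 acc=0x33 bytes_emitted=9
After char 13 ('g'=32): chars_in_quartet=2 acc=0xCE0 bytes_emitted=9
Padding '==': partial quartet acc=0xCE0 -> emit CE; bytes_emitted=10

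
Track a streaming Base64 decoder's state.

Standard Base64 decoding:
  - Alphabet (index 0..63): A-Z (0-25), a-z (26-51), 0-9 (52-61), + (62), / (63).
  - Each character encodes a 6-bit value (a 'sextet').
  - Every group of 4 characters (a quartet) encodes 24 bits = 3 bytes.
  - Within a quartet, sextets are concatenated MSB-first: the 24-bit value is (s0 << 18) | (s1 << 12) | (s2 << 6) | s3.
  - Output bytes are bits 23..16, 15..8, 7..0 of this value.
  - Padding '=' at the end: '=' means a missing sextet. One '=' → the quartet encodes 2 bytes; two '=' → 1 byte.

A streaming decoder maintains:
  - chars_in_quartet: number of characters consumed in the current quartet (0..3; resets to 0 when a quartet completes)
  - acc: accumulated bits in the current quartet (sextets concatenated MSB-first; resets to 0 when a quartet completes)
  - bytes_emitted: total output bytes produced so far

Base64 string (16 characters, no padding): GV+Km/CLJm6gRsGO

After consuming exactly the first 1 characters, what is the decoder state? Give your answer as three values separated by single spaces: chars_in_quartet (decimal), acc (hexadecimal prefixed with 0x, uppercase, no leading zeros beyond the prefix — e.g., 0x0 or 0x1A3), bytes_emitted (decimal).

Answer: 1 0x6 0

Derivation:
After char 0 ('G'=6): chars_in_quartet=1 acc=0x6 bytes_emitted=0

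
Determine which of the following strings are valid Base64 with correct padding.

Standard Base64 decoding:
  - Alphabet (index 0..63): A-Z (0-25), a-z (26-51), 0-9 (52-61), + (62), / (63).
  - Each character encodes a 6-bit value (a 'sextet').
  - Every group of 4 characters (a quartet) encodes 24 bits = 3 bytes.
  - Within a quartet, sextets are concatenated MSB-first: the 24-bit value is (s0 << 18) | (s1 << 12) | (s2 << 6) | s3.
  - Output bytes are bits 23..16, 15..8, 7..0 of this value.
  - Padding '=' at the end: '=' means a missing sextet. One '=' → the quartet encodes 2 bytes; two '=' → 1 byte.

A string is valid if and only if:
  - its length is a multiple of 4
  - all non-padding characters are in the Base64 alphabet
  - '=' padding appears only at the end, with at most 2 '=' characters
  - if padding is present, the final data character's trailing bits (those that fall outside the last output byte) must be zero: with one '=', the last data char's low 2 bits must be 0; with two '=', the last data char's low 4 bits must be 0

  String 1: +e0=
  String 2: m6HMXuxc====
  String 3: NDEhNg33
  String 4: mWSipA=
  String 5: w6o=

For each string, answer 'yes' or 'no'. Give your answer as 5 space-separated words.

Answer: yes no yes no yes

Derivation:
String 1: '+e0=' → valid
String 2: 'm6HMXuxc====' → invalid (4 pad chars (max 2))
String 3: 'NDEhNg33' → valid
String 4: 'mWSipA=' → invalid (len=7 not mult of 4)
String 5: 'w6o=' → valid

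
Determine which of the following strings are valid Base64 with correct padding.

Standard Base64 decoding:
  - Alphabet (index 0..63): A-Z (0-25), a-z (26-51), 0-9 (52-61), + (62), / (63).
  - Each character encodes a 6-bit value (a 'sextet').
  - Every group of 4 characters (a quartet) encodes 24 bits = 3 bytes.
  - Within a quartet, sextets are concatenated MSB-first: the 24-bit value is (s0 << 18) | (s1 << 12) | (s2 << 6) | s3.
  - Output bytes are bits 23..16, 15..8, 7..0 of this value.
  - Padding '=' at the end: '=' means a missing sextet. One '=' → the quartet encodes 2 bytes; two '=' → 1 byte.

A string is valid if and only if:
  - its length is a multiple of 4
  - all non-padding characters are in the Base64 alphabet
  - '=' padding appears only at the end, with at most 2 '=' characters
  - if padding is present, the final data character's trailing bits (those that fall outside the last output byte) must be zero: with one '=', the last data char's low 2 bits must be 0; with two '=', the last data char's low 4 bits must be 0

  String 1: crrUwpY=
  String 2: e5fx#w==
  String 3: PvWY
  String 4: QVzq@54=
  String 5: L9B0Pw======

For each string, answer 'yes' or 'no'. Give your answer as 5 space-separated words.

Answer: yes no yes no no

Derivation:
String 1: 'crrUwpY=' → valid
String 2: 'e5fx#w==' → invalid (bad char(s): ['#'])
String 3: 'PvWY' → valid
String 4: 'QVzq@54=' → invalid (bad char(s): ['@'])
String 5: 'L9B0Pw======' → invalid (6 pad chars (max 2))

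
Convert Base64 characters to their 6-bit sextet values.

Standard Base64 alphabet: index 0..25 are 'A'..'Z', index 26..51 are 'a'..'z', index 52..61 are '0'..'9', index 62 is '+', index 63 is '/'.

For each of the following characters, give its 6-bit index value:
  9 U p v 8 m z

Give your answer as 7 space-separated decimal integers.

Answer: 61 20 41 47 60 38 51

Derivation:
'9': 0..9 range, 52 + ord('9') − ord('0') = 61
'U': A..Z range, ord('U') − ord('A') = 20
'p': a..z range, 26 + ord('p') − ord('a') = 41
'v': a..z range, 26 + ord('v') − ord('a') = 47
'8': 0..9 range, 52 + ord('8') − ord('0') = 60
'm': a..z range, 26 + ord('m') − ord('a') = 38
'z': a..z range, 26 + ord('z') − ord('a') = 51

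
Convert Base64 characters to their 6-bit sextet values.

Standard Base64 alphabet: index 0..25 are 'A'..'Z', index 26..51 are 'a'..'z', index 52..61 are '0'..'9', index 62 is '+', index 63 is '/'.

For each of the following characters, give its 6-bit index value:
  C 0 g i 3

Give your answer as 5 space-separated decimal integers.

'C': A..Z range, ord('C') − ord('A') = 2
'0': 0..9 range, 52 + ord('0') − ord('0') = 52
'g': a..z range, 26 + ord('g') − ord('a') = 32
'i': a..z range, 26 + ord('i') − ord('a') = 34
'3': 0..9 range, 52 + ord('3') − ord('0') = 55

Answer: 2 52 32 34 55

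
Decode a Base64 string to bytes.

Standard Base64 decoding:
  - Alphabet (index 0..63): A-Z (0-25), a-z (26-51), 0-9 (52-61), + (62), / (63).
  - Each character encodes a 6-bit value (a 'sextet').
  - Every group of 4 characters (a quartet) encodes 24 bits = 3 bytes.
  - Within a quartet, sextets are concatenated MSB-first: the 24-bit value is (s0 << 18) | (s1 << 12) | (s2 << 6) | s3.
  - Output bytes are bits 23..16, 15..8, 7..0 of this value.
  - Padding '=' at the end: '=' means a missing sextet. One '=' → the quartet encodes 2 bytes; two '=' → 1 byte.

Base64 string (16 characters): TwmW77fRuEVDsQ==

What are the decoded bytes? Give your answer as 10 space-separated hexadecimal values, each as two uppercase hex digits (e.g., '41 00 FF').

Answer: 4F 09 96 EF B7 D1 B8 45 43 B1

Derivation:
After char 0 ('T'=19): chars_in_quartet=1 acc=0x13 bytes_emitted=0
After char 1 ('w'=48): chars_in_quartet=2 acc=0x4F0 bytes_emitted=0
After char 2 ('m'=38): chars_in_quartet=3 acc=0x13C26 bytes_emitted=0
After char 3 ('W'=22): chars_in_quartet=4 acc=0x4F0996 -> emit 4F 09 96, reset; bytes_emitted=3
After char 4 ('7'=59): chars_in_quartet=1 acc=0x3B bytes_emitted=3
After char 5 ('7'=59): chars_in_quartet=2 acc=0xEFB bytes_emitted=3
After char 6 ('f'=31): chars_in_quartet=3 acc=0x3BEDF bytes_emitted=3
After char 7 ('R'=17): chars_in_quartet=4 acc=0xEFB7D1 -> emit EF B7 D1, reset; bytes_emitted=6
After char 8 ('u'=46): chars_in_quartet=1 acc=0x2E bytes_emitted=6
After char 9 ('E'=4): chars_in_quartet=2 acc=0xB84 bytes_emitted=6
After char 10 ('V'=21): chars_in_quartet=3 acc=0x2E115 bytes_emitted=6
After char 11 ('D'=3): chars_in_quartet=4 acc=0xB84543 -> emit B8 45 43, reset; bytes_emitted=9
After char 12 ('s'=44): chars_in_quartet=1 acc=0x2C bytes_emitted=9
After char 13 ('Q'=16): chars_in_quartet=2 acc=0xB10 bytes_emitted=9
Padding '==': partial quartet acc=0xB10 -> emit B1; bytes_emitted=10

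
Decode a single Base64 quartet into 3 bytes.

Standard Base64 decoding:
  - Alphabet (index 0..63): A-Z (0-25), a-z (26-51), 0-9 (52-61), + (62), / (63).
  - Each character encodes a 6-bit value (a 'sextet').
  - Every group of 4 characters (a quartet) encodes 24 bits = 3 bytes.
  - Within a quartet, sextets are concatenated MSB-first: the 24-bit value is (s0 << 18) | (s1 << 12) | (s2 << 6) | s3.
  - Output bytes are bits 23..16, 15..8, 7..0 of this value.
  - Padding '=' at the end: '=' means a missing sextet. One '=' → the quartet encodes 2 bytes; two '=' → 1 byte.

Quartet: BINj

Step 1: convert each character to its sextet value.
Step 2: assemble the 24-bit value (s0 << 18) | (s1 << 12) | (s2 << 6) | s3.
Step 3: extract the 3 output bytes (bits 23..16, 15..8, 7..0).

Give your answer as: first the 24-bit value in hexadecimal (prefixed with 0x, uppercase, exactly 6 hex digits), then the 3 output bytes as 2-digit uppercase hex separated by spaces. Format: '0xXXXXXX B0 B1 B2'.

Sextets: B=1, I=8, N=13, j=35
24-bit: (1<<18) | (8<<12) | (13<<6) | 35
      = 0x040000 | 0x008000 | 0x000340 | 0x000023
      = 0x048363
Bytes: (v>>16)&0xFF=04, (v>>8)&0xFF=83, v&0xFF=63

Answer: 0x048363 04 83 63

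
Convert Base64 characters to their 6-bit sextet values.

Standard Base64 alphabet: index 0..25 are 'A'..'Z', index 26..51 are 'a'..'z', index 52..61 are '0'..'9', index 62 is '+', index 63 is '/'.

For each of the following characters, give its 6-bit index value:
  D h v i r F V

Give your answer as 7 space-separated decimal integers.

'D': A..Z range, ord('D') − ord('A') = 3
'h': a..z range, 26 + ord('h') − ord('a') = 33
'v': a..z range, 26 + ord('v') − ord('a') = 47
'i': a..z range, 26 + ord('i') − ord('a') = 34
'r': a..z range, 26 + ord('r') − ord('a') = 43
'F': A..Z range, ord('F') − ord('A') = 5
'V': A..Z range, ord('V') − ord('A') = 21

Answer: 3 33 47 34 43 5 21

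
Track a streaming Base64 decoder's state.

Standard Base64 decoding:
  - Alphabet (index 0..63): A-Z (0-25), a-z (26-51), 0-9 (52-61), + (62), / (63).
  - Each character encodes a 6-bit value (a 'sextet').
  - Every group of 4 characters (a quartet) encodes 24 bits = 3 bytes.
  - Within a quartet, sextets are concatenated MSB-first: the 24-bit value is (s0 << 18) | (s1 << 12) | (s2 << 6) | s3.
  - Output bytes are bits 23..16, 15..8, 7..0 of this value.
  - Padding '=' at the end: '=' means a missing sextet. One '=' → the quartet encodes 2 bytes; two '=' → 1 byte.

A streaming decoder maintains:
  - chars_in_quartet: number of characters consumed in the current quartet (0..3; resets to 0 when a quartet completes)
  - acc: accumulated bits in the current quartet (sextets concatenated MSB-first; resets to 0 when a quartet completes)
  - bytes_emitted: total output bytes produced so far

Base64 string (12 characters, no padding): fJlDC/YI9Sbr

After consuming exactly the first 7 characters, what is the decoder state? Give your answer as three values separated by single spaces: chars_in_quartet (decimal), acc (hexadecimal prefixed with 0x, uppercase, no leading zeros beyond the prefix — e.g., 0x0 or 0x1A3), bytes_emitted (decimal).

After char 0 ('f'=31): chars_in_quartet=1 acc=0x1F bytes_emitted=0
After char 1 ('J'=9): chars_in_quartet=2 acc=0x7C9 bytes_emitted=0
After char 2 ('l'=37): chars_in_quartet=3 acc=0x1F265 bytes_emitted=0
After char 3 ('D'=3): chars_in_quartet=4 acc=0x7C9943 -> emit 7C 99 43, reset; bytes_emitted=3
After char 4 ('C'=2): chars_in_quartet=1 acc=0x2 bytes_emitted=3
After char 5 ('/'=63): chars_in_quartet=2 acc=0xBF bytes_emitted=3
After char 6 ('Y'=24): chars_in_quartet=3 acc=0x2FD8 bytes_emitted=3

Answer: 3 0x2FD8 3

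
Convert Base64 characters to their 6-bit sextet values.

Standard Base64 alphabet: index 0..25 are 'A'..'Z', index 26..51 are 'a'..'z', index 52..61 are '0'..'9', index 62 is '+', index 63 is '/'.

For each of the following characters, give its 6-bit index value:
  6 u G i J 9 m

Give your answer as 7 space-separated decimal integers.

'6': 0..9 range, 52 + ord('6') − ord('0') = 58
'u': a..z range, 26 + ord('u') − ord('a') = 46
'G': A..Z range, ord('G') − ord('A') = 6
'i': a..z range, 26 + ord('i') − ord('a') = 34
'J': A..Z range, ord('J') − ord('A') = 9
'9': 0..9 range, 52 + ord('9') − ord('0') = 61
'm': a..z range, 26 + ord('m') − ord('a') = 38

Answer: 58 46 6 34 9 61 38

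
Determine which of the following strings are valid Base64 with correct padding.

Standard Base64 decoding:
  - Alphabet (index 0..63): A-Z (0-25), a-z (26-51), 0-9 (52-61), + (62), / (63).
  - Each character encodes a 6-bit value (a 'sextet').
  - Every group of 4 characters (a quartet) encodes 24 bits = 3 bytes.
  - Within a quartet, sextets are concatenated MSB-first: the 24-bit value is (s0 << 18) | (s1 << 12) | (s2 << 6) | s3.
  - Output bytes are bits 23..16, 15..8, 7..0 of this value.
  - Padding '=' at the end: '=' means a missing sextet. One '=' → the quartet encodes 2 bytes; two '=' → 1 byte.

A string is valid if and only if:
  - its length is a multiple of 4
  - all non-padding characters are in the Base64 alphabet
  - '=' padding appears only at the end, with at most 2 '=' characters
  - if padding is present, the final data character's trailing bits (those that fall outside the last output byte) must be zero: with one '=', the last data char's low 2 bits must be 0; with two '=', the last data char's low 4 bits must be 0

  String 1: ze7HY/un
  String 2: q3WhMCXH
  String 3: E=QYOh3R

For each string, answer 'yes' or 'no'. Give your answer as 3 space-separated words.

String 1: 'ze7HY/un' → valid
String 2: 'q3WhMCXH' → valid
String 3: 'E=QYOh3R' → invalid (bad char(s): ['=']; '=' in middle)

Answer: yes yes no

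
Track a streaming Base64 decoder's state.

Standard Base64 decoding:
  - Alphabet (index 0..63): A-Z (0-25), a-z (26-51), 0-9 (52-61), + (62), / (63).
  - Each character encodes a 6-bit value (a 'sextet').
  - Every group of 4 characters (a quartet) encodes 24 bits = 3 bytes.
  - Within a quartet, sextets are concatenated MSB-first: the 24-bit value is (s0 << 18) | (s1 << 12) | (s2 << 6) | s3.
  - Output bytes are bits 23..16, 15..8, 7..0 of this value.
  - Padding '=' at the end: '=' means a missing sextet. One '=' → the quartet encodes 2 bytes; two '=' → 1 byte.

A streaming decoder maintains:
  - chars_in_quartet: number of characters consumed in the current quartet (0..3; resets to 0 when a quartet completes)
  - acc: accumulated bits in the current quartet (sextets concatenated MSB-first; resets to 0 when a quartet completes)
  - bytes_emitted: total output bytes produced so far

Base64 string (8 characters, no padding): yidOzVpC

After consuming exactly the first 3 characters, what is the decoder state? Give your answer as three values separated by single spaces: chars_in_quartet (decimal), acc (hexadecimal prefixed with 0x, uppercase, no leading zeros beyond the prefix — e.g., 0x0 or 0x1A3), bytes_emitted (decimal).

After char 0 ('y'=50): chars_in_quartet=1 acc=0x32 bytes_emitted=0
After char 1 ('i'=34): chars_in_quartet=2 acc=0xCA2 bytes_emitted=0
After char 2 ('d'=29): chars_in_quartet=3 acc=0x3289D bytes_emitted=0

Answer: 3 0x3289D 0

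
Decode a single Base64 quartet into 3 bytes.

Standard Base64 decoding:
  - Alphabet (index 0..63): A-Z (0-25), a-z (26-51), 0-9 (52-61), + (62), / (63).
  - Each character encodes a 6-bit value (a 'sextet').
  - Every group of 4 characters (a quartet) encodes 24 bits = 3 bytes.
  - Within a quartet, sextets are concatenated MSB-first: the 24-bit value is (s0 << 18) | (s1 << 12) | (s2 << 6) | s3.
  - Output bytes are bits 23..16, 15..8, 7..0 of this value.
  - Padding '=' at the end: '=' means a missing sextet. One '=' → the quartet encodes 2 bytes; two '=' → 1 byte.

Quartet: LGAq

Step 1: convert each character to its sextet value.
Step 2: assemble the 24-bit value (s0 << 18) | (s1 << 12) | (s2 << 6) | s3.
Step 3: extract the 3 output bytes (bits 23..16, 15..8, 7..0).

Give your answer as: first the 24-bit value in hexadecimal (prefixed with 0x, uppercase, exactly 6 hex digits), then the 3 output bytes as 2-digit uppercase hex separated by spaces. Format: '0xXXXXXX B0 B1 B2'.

Sextets: L=11, G=6, A=0, q=42
24-bit: (11<<18) | (6<<12) | (0<<6) | 42
      = 0x2C0000 | 0x006000 | 0x000000 | 0x00002A
      = 0x2C602A
Bytes: (v>>16)&0xFF=2C, (v>>8)&0xFF=60, v&0xFF=2A

Answer: 0x2C602A 2C 60 2A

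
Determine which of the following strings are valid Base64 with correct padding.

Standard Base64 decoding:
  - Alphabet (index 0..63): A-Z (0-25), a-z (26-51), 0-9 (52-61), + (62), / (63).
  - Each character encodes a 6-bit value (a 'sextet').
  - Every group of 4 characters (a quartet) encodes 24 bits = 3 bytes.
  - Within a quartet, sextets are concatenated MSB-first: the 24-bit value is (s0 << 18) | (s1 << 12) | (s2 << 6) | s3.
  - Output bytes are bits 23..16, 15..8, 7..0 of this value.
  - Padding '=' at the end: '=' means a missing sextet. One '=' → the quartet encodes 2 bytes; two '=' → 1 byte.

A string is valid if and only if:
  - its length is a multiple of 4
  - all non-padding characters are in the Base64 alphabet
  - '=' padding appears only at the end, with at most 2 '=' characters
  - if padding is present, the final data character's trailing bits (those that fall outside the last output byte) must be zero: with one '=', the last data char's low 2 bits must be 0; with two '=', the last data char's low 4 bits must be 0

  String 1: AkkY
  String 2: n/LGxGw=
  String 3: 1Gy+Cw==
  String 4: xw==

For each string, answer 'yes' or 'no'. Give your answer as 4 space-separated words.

Answer: yes yes yes yes

Derivation:
String 1: 'AkkY' → valid
String 2: 'n/LGxGw=' → valid
String 3: '1Gy+Cw==' → valid
String 4: 'xw==' → valid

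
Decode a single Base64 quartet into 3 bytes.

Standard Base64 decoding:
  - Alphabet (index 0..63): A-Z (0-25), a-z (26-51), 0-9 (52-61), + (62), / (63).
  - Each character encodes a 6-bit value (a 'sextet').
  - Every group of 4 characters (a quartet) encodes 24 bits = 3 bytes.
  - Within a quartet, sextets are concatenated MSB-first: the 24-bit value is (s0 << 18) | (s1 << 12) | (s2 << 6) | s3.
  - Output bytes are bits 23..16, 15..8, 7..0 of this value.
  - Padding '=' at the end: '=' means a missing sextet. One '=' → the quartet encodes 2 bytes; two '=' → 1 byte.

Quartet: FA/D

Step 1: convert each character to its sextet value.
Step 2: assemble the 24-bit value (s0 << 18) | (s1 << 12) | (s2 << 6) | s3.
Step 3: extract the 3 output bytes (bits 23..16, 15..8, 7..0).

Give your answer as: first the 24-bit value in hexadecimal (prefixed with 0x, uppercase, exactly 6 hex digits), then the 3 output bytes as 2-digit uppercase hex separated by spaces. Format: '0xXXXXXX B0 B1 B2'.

Sextets: F=5, A=0, /=63, D=3
24-bit: (5<<18) | (0<<12) | (63<<6) | 3
      = 0x140000 | 0x000000 | 0x000FC0 | 0x000003
      = 0x140FC3
Bytes: (v>>16)&0xFF=14, (v>>8)&0xFF=0F, v&0xFF=C3

Answer: 0x140FC3 14 0F C3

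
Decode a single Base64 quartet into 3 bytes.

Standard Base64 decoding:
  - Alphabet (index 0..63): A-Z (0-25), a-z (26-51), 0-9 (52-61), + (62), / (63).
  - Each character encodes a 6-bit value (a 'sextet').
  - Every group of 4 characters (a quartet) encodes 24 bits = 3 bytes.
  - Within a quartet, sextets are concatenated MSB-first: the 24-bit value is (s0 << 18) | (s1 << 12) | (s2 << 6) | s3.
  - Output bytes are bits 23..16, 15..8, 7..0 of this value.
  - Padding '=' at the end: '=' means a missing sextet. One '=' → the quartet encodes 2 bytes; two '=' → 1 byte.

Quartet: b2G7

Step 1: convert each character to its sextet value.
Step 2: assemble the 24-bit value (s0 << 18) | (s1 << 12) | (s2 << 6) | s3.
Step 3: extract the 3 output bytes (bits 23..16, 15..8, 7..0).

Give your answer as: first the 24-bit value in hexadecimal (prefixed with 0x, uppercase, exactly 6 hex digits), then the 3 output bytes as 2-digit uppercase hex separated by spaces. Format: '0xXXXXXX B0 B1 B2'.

Answer: 0x6F61BB 6F 61 BB

Derivation:
Sextets: b=27, 2=54, G=6, 7=59
24-bit: (27<<18) | (54<<12) | (6<<6) | 59
      = 0x6C0000 | 0x036000 | 0x000180 | 0x00003B
      = 0x6F61BB
Bytes: (v>>16)&0xFF=6F, (v>>8)&0xFF=61, v&0xFF=BB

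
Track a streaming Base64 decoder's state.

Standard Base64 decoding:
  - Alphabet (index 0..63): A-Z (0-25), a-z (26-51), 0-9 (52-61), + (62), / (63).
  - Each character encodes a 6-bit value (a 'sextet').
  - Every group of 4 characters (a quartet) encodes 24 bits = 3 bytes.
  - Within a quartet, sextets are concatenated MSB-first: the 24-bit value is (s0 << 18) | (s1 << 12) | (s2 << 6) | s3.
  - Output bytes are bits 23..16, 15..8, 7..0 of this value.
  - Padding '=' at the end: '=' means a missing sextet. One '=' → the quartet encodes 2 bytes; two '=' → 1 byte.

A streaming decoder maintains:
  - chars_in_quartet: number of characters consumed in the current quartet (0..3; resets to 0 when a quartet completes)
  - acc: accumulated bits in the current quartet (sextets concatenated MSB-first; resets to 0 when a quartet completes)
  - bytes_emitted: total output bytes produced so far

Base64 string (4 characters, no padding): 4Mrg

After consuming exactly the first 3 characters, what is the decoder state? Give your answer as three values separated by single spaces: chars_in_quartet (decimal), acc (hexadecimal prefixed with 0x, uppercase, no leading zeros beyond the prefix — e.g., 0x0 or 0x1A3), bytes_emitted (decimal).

Answer: 3 0x3832B 0

Derivation:
After char 0 ('4'=56): chars_in_quartet=1 acc=0x38 bytes_emitted=0
After char 1 ('M'=12): chars_in_quartet=2 acc=0xE0C bytes_emitted=0
After char 2 ('r'=43): chars_in_quartet=3 acc=0x3832B bytes_emitted=0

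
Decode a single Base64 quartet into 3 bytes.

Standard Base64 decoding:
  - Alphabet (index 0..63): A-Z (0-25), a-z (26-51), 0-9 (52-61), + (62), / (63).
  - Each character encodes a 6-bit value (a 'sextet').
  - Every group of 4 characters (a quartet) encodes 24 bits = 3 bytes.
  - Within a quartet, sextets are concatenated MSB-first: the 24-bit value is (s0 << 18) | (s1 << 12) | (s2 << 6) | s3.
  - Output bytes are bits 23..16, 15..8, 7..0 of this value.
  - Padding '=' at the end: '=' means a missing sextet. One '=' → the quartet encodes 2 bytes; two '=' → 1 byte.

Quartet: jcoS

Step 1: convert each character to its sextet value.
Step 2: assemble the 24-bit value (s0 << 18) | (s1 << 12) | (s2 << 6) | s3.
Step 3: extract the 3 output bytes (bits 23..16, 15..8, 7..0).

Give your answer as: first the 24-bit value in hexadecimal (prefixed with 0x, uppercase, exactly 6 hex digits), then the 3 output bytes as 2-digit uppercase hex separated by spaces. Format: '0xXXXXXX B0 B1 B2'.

Sextets: j=35, c=28, o=40, S=18
24-bit: (35<<18) | (28<<12) | (40<<6) | 18
      = 0x8C0000 | 0x01C000 | 0x000A00 | 0x000012
      = 0x8DCA12
Bytes: (v>>16)&0xFF=8D, (v>>8)&0xFF=CA, v&0xFF=12

Answer: 0x8DCA12 8D CA 12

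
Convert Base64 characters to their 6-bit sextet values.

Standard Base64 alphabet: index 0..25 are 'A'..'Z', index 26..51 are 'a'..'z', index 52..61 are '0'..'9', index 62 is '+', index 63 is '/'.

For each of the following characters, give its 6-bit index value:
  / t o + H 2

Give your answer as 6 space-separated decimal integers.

'/': index 63
't': a..z range, 26 + ord('t') − ord('a') = 45
'o': a..z range, 26 + ord('o') − ord('a') = 40
'+': index 62
'H': A..Z range, ord('H') − ord('A') = 7
'2': 0..9 range, 52 + ord('2') − ord('0') = 54

Answer: 63 45 40 62 7 54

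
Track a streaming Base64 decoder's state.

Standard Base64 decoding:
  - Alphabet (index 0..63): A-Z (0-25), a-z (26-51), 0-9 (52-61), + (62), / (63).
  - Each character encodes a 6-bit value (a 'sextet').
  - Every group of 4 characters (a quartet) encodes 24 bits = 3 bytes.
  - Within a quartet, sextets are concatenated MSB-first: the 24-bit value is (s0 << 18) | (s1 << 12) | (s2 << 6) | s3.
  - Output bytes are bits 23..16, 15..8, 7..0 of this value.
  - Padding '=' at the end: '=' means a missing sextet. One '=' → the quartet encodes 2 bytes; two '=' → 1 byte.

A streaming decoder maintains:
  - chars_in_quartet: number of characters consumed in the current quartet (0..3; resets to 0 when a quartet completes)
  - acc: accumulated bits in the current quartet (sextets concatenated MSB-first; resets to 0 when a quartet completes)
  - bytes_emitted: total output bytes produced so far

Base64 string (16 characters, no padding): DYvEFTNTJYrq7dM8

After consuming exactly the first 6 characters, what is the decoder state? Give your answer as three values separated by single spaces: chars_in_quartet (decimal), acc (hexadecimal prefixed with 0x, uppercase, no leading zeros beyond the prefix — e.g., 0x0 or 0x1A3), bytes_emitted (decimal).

After char 0 ('D'=3): chars_in_quartet=1 acc=0x3 bytes_emitted=0
After char 1 ('Y'=24): chars_in_quartet=2 acc=0xD8 bytes_emitted=0
After char 2 ('v'=47): chars_in_quartet=3 acc=0x362F bytes_emitted=0
After char 3 ('E'=4): chars_in_quartet=4 acc=0xD8BC4 -> emit 0D 8B C4, reset; bytes_emitted=3
After char 4 ('F'=5): chars_in_quartet=1 acc=0x5 bytes_emitted=3
After char 5 ('T'=19): chars_in_quartet=2 acc=0x153 bytes_emitted=3

Answer: 2 0x153 3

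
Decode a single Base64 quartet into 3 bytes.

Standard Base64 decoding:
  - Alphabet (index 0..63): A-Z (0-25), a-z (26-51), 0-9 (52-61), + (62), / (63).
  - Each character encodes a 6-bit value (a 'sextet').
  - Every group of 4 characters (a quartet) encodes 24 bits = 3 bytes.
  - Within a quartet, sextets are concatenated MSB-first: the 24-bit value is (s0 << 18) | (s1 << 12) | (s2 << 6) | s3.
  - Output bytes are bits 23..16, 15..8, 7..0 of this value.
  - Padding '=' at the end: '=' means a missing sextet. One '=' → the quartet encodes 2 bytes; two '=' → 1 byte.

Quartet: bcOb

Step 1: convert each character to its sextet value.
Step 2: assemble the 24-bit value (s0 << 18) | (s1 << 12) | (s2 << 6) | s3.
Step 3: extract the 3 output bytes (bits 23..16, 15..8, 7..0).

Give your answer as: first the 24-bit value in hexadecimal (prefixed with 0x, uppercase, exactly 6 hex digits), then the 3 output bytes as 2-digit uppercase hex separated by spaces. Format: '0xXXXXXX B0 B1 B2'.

Sextets: b=27, c=28, O=14, b=27
24-bit: (27<<18) | (28<<12) | (14<<6) | 27
      = 0x6C0000 | 0x01C000 | 0x000380 | 0x00001B
      = 0x6DC39B
Bytes: (v>>16)&0xFF=6D, (v>>8)&0xFF=C3, v&0xFF=9B

Answer: 0x6DC39B 6D C3 9B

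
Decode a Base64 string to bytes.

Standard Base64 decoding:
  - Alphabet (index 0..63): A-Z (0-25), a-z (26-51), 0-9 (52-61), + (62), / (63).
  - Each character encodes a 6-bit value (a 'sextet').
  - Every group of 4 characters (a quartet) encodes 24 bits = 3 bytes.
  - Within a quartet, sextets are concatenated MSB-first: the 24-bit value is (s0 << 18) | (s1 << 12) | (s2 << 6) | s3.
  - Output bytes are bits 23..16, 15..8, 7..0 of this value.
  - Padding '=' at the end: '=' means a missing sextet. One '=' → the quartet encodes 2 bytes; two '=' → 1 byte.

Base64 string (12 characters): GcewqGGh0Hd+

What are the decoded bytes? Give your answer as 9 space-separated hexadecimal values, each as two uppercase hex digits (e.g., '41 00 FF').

Answer: 19 C7 B0 A8 61 A1 D0 77 7E

Derivation:
After char 0 ('G'=6): chars_in_quartet=1 acc=0x6 bytes_emitted=0
After char 1 ('c'=28): chars_in_quartet=2 acc=0x19C bytes_emitted=0
After char 2 ('e'=30): chars_in_quartet=3 acc=0x671E bytes_emitted=0
After char 3 ('w'=48): chars_in_quartet=4 acc=0x19C7B0 -> emit 19 C7 B0, reset; bytes_emitted=3
After char 4 ('q'=42): chars_in_quartet=1 acc=0x2A bytes_emitted=3
After char 5 ('G'=6): chars_in_quartet=2 acc=0xA86 bytes_emitted=3
After char 6 ('G'=6): chars_in_quartet=3 acc=0x2A186 bytes_emitted=3
After char 7 ('h'=33): chars_in_quartet=4 acc=0xA861A1 -> emit A8 61 A1, reset; bytes_emitted=6
After char 8 ('0'=52): chars_in_quartet=1 acc=0x34 bytes_emitted=6
After char 9 ('H'=7): chars_in_quartet=2 acc=0xD07 bytes_emitted=6
After char 10 ('d'=29): chars_in_quartet=3 acc=0x341DD bytes_emitted=6
After char 11 ('+'=62): chars_in_quartet=4 acc=0xD0777E -> emit D0 77 7E, reset; bytes_emitted=9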